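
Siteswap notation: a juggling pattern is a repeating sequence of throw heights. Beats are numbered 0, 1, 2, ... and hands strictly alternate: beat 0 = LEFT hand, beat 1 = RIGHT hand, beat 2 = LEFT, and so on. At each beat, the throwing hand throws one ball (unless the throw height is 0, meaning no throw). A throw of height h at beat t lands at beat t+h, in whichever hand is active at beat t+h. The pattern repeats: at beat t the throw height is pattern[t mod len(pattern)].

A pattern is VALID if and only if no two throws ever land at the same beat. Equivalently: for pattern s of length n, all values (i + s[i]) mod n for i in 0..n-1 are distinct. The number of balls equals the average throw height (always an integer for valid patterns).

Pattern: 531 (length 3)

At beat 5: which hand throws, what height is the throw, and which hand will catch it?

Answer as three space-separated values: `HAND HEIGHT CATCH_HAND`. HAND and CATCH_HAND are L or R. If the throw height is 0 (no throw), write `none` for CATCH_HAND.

Answer: R 1 L

Derivation:
Beat 5: 5 mod 2 = 1, so hand = R
Throw height = pattern[5 mod 3] = pattern[2] = 1
Lands at beat 5+1=6, 6 mod 2 = 0, so catch hand = L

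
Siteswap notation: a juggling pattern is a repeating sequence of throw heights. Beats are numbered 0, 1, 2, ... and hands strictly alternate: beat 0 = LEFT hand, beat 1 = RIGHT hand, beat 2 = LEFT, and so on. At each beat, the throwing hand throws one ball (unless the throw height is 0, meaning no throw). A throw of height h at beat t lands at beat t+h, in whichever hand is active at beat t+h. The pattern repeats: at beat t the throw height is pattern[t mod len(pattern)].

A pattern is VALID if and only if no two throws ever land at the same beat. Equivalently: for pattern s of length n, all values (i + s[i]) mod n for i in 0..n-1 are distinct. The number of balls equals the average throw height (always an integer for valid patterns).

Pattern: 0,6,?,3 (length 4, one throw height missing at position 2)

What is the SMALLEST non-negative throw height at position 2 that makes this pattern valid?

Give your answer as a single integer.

Answer: 3

Derivation:
i=0: (0 + 0) mod 4 = 0
i=1: (1 + 6) mod 4 = 3
i=2: s[i]=? (unknown)
i=3: (3 + 3) mod 4 = 2
Known residues: [0, 2, 3]; need a permutation of 0..3, so missing residue r = 1
Need (2 + s) mod 4 = 1; smallest s = (1 - 2) mod 4 = 3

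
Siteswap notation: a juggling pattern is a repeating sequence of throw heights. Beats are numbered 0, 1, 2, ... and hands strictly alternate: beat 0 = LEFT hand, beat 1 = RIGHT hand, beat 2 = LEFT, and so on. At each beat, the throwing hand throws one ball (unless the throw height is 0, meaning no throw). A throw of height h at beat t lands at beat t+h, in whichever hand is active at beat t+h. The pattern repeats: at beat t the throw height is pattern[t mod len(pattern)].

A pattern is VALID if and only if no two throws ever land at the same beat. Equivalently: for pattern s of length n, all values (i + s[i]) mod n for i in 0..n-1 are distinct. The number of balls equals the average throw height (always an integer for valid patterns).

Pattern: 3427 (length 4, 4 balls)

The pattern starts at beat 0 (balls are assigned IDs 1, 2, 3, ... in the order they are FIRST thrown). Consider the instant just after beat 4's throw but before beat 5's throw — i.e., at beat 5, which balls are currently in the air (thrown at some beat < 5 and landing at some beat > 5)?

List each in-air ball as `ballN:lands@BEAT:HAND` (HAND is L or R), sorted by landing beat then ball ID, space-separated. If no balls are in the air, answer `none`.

Answer: ball3:lands@7:R ball1:lands@10:L

Derivation:
Beat 0 (L): throw ball1 h=3 -> lands@3:R; in-air after throw: [b1@3:R]
Beat 1 (R): throw ball2 h=4 -> lands@5:R; in-air after throw: [b1@3:R b2@5:R]
Beat 2 (L): throw ball3 h=2 -> lands@4:L; in-air after throw: [b1@3:R b3@4:L b2@5:R]
Beat 3 (R): throw ball1 h=7 -> lands@10:L; in-air after throw: [b3@4:L b2@5:R b1@10:L]
Beat 4 (L): throw ball3 h=3 -> lands@7:R; in-air after throw: [b2@5:R b3@7:R b1@10:L]
Beat 5 (R): throw ball2 h=4 -> lands@9:R; in-air after throw: [b3@7:R b2@9:R b1@10:L]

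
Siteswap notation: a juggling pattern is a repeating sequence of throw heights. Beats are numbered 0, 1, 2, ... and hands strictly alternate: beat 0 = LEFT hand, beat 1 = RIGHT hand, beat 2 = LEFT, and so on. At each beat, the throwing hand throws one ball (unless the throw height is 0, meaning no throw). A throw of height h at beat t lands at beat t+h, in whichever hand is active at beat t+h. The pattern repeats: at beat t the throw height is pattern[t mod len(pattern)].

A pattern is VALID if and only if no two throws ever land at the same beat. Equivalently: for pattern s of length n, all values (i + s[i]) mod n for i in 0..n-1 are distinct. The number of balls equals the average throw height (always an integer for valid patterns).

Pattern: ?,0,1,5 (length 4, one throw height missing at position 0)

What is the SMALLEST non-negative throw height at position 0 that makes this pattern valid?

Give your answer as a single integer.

Answer: 2

Derivation:
i=0: s[i]=? (unknown)
i=1: (1 + 0) mod 4 = 1
i=2: (2 + 1) mod 4 = 3
i=3: (3 + 5) mod 4 = 0
Known residues: [0, 1, 3]; need a permutation of 0..3, so missing residue r = 2
Need (0 + s) mod 4 = 2; smallest s = (2 - 0) mod 4 = 2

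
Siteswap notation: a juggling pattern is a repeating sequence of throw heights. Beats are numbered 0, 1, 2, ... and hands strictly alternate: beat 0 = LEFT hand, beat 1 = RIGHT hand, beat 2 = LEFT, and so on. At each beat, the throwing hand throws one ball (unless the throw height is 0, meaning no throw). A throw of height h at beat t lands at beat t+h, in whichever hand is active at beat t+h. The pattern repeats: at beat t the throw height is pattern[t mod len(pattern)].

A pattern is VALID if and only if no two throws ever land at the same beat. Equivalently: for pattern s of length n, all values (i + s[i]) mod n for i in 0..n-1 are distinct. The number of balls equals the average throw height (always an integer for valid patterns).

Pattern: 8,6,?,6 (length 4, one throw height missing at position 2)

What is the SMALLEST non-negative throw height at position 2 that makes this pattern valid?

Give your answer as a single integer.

i=0: (0 + 8) mod 4 = 0
i=1: (1 + 6) mod 4 = 3
i=2: s[i]=? (unknown)
i=3: (3 + 6) mod 4 = 1
Known residues: [0, 1, 3]; need a permutation of 0..3, so missing residue r = 2
Need (2 + s) mod 4 = 2; smallest s = (2 - 2) mod 4 = 0

Answer: 0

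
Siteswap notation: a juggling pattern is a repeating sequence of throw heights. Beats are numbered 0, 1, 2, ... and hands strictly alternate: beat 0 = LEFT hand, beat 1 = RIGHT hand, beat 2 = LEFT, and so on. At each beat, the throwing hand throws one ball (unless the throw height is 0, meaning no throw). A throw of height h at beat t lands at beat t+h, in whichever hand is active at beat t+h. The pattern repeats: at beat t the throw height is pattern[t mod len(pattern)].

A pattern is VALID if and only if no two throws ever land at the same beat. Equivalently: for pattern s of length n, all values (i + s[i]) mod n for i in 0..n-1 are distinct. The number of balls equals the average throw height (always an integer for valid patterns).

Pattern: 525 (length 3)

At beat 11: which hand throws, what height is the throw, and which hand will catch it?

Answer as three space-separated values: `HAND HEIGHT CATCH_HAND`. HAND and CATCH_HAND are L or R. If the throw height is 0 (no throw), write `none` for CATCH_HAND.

Beat 11: 11 mod 2 = 1, so hand = R
Throw height = pattern[11 mod 3] = pattern[2] = 5
Lands at beat 11+5=16, 16 mod 2 = 0, so catch hand = L

Answer: R 5 L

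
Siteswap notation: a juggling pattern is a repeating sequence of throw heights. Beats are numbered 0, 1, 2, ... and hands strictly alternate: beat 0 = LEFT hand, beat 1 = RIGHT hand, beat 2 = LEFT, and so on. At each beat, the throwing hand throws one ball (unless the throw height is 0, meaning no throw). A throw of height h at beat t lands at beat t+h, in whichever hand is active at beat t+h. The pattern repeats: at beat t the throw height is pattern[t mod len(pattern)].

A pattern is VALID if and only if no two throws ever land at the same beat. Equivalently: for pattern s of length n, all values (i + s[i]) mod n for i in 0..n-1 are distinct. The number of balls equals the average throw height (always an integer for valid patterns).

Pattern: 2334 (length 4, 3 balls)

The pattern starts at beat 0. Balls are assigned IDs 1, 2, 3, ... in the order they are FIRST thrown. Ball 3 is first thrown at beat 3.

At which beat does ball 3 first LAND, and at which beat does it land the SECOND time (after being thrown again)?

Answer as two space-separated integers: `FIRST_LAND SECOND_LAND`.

Answer: 7 11

Derivation:
Beat 0 (L): throw ball1 h=2 -> lands@2:L; in-air after throw: [b1@2:L]
Beat 1 (R): throw ball2 h=3 -> lands@4:L; in-air after throw: [b1@2:L b2@4:L]
Beat 2 (L): throw ball1 h=3 -> lands@5:R; in-air after throw: [b2@4:L b1@5:R]
Beat 3 (R): throw ball3 h=4 -> lands@7:R; in-air after throw: [b2@4:L b1@5:R b3@7:R]
Beat 4 (L): throw ball2 h=2 -> lands@6:L; in-air after throw: [b1@5:R b2@6:L b3@7:R]
Beat 5 (R): throw ball1 h=3 -> lands@8:L; in-air after throw: [b2@6:L b3@7:R b1@8:L]
Beat 6 (L): throw ball2 h=3 -> lands@9:R; in-air after throw: [b3@7:R b1@8:L b2@9:R]
Beat 7 (R): throw ball3 h=4 -> lands@11:R; in-air after throw: [b1@8:L b2@9:R b3@11:R]
Beat 8 (L): throw ball1 h=2 -> lands@10:L; in-air after throw: [b2@9:R b1@10:L b3@11:R]
Beat 9 (R): throw ball2 h=3 -> lands@12:L; in-air after throw: [b1@10:L b3@11:R b2@12:L]
Beat 10 (L): throw ball1 h=3 -> lands@13:R; in-air after throw: [b3@11:R b2@12:L b1@13:R]
Beat 11 (R): throw ball3 h=4 -> lands@15:R; in-air after throw: [b2@12:L b1@13:R b3@15:R]
Ball 3: thrown@3 h=4 -> first land @7; rethrown@7 h=4 -> second land @11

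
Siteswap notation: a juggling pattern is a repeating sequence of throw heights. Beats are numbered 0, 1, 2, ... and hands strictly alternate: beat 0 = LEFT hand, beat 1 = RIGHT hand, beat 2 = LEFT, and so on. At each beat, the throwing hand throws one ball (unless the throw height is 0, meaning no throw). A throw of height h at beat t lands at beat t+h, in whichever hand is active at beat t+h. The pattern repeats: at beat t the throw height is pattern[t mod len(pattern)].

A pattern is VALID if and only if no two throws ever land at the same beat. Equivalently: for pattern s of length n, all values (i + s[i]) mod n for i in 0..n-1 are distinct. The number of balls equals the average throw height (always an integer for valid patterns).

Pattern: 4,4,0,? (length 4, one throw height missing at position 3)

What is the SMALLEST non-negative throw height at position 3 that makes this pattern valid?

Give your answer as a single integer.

Answer: 0

Derivation:
i=0: (0 + 4) mod 4 = 0
i=1: (1 + 4) mod 4 = 1
i=2: (2 + 0) mod 4 = 2
i=3: s[i]=? (unknown)
Known residues: [0, 1, 2]; need a permutation of 0..3, so missing residue r = 3
Need (3 + s) mod 4 = 3; smallest s = (3 - 3) mod 4 = 0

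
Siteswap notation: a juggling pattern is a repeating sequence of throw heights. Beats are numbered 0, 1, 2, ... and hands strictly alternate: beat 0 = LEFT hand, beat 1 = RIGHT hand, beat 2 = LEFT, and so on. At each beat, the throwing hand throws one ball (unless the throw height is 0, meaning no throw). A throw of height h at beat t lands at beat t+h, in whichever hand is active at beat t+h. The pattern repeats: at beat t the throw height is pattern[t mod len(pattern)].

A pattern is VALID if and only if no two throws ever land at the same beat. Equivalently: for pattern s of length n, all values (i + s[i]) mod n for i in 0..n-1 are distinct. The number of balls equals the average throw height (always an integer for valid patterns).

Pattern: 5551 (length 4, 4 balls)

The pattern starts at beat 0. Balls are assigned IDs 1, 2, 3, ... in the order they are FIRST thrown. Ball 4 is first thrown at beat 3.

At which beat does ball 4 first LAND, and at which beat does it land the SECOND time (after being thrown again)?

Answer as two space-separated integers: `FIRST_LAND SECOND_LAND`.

Answer: 4 9

Derivation:
Beat 0 (L): throw ball1 h=5 -> lands@5:R; in-air after throw: [b1@5:R]
Beat 1 (R): throw ball2 h=5 -> lands@6:L; in-air after throw: [b1@5:R b2@6:L]
Beat 2 (L): throw ball3 h=5 -> lands@7:R; in-air after throw: [b1@5:R b2@6:L b3@7:R]
Beat 3 (R): throw ball4 h=1 -> lands@4:L; in-air after throw: [b4@4:L b1@5:R b2@6:L b3@7:R]
Beat 4 (L): throw ball4 h=5 -> lands@9:R; in-air after throw: [b1@5:R b2@6:L b3@7:R b4@9:R]
Beat 5 (R): throw ball1 h=5 -> lands@10:L; in-air after throw: [b2@6:L b3@7:R b4@9:R b1@10:L]
Beat 6 (L): throw ball2 h=5 -> lands@11:R; in-air after throw: [b3@7:R b4@9:R b1@10:L b2@11:R]
Beat 7 (R): throw ball3 h=1 -> lands@8:L; in-air after throw: [b3@8:L b4@9:R b1@10:L b2@11:R]
Beat 8 (L): throw ball3 h=5 -> lands@13:R; in-air after throw: [b4@9:R b1@10:L b2@11:R b3@13:R]
Beat 9 (R): throw ball4 h=5 -> lands@14:L; in-air after throw: [b1@10:L b2@11:R b3@13:R b4@14:L]
Ball 4: thrown@3 h=1 -> first land @4; rethrown@4 h=5 -> second land @9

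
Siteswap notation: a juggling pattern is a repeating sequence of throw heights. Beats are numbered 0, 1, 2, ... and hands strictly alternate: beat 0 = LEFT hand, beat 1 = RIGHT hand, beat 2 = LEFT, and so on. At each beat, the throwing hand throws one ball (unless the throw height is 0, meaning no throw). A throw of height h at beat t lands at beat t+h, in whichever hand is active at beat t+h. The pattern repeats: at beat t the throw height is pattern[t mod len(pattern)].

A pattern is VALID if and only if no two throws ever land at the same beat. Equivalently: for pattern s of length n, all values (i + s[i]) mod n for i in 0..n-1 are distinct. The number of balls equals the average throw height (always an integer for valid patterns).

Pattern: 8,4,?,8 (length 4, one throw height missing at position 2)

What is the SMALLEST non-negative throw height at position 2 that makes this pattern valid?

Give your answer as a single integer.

i=0: (0 + 8) mod 4 = 0
i=1: (1 + 4) mod 4 = 1
i=2: s[i]=? (unknown)
i=3: (3 + 8) mod 4 = 3
Known residues: [0, 1, 3]; need a permutation of 0..3, so missing residue r = 2
Need (2 + s) mod 4 = 2; smallest s = (2 - 2) mod 4 = 0

Answer: 0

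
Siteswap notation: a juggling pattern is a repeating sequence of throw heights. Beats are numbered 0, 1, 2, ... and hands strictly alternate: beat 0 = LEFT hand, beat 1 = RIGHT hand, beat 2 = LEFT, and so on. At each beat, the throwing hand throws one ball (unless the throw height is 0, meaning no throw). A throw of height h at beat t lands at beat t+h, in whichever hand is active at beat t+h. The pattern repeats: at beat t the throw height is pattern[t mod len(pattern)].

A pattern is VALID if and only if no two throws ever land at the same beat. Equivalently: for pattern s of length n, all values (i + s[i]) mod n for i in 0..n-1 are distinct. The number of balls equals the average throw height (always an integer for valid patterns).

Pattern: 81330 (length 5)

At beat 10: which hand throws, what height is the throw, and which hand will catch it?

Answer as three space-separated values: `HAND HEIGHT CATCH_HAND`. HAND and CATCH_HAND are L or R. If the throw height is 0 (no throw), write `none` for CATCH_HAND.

Beat 10: 10 mod 2 = 0, so hand = L
Throw height = pattern[10 mod 5] = pattern[0] = 8
Lands at beat 10+8=18, 18 mod 2 = 0, so catch hand = L

Answer: L 8 L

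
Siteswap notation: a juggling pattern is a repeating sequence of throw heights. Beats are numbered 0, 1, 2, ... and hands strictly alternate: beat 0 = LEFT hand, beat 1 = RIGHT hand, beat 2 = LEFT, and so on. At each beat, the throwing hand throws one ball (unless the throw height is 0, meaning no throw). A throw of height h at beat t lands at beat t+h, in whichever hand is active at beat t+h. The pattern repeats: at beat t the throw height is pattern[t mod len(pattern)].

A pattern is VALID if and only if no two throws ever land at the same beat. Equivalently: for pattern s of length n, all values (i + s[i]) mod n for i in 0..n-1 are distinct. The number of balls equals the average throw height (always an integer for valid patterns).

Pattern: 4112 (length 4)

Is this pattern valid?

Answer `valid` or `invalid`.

i=0: (i + s[i]) mod n = (0 + 4) mod 4 = 0
i=1: (i + s[i]) mod n = (1 + 1) mod 4 = 2
i=2: (i + s[i]) mod n = (2 + 1) mod 4 = 3
i=3: (i + s[i]) mod n = (3 + 2) mod 4 = 1
Residues: [0, 2, 3, 1], distinct: True

Answer: valid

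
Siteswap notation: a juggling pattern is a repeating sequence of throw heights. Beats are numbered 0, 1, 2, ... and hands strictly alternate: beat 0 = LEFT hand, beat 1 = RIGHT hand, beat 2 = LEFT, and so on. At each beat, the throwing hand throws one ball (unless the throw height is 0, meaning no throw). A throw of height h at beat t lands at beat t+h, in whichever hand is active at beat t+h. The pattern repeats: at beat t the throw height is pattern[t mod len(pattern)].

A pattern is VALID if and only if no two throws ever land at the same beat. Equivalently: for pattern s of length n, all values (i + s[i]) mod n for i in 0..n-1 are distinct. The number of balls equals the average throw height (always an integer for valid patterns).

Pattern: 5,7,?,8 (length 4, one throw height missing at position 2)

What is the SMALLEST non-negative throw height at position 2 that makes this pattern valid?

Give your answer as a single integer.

Answer: 0

Derivation:
i=0: (0 + 5) mod 4 = 1
i=1: (1 + 7) mod 4 = 0
i=2: s[i]=? (unknown)
i=3: (3 + 8) mod 4 = 3
Known residues: [0, 1, 3]; need a permutation of 0..3, so missing residue r = 2
Need (2 + s) mod 4 = 2; smallest s = (2 - 2) mod 4 = 0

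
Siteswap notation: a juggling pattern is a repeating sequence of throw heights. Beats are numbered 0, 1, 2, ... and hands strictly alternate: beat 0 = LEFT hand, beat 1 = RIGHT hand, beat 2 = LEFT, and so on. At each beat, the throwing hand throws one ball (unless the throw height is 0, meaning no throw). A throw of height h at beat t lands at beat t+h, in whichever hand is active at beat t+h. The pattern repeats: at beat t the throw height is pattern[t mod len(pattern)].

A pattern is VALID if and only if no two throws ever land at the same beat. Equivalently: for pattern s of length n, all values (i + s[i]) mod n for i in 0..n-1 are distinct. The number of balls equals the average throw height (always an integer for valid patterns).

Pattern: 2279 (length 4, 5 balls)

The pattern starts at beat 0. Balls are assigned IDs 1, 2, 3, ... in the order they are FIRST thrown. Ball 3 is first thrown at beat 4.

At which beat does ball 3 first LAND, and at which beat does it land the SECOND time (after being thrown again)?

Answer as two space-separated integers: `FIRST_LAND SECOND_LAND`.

Answer: 6 13

Derivation:
Beat 0 (L): throw ball1 h=2 -> lands@2:L; in-air after throw: [b1@2:L]
Beat 1 (R): throw ball2 h=2 -> lands@3:R; in-air after throw: [b1@2:L b2@3:R]
Beat 2 (L): throw ball1 h=7 -> lands@9:R; in-air after throw: [b2@3:R b1@9:R]
Beat 3 (R): throw ball2 h=9 -> lands@12:L; in-air after throw: [b1@9:R b2@12:L]
Beat 4 (L): throw ball3 h=2 -> lands@6:L; in-air after throw: [b3@6:L b1@9:R b2@12:L]
Beat 5 (R): throw ball4 h=2 -> lands@7:R; in-air after throw: [b3@6:L b4@7:R b1@9:R b2@12:L]
Beat 6 (L): throw ball3 h=7 -> lands@13:R; in-air after throw: [b4@7:R b1@9:R b2@12:L b3@13:R]
Beat 7 (R): throw ball4 h=9 -> lands@16:L; in-air after throw: [b1@9:R b2@12:L b3@13:R b4@16:L]
Beat 8 (L): throw ball5 h=2 -> lands@10:L; in-air after throw: [b1@9:R b5@10:L b2@12:L b3@13:R b4@16:L]
Beat 9 (R): throw ball1 h=2 -> lands@11:R; in-air after throw: [b5@10:L b1@11:R b2@12:L b3@13:R b4@16:L]
Beat 10 (L): throw ball5 h=7 -> lands@17:R; in-air after throw: [b1@11:R b2@12:L b3@13:R b4@16:L b5@17:R]
Beat 11 (R): throw ball1 h=9 -> lands@20:L; in-air after throw: [b2@12:L b3@13:R b4@16:L b5@17:R b1@20:L]
Ball 3: thrown@4 h=2 -> first land @6; rethrown@6 h=7 -> second land @13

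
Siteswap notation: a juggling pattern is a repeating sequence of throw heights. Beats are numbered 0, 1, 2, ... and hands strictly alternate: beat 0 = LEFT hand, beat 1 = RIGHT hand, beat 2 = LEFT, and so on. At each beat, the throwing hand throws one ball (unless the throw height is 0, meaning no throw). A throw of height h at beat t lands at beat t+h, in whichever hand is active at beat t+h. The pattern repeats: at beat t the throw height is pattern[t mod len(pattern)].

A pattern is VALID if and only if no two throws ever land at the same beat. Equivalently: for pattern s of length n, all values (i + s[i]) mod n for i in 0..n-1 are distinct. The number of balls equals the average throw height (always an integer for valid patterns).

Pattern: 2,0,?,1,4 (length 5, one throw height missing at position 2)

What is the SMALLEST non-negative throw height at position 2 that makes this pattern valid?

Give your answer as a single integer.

Answer: 3

Derivation:
i=0: (0 + 2) mod 5 = 2
i=1: (1 + 0) mod 5 = 1
i=2: s[i]=? (unknown)
i=3: (3 + 1) mod 5 = 4
i=4: (4 + 4) mod 5 = 3
Known residues: [1, 2, 3, 4]; need a permutation of 0..4, so missing residue r = 0
Need (2 + s) mod 5 = 0; smallest s = (0 - 2) mod 5 = 3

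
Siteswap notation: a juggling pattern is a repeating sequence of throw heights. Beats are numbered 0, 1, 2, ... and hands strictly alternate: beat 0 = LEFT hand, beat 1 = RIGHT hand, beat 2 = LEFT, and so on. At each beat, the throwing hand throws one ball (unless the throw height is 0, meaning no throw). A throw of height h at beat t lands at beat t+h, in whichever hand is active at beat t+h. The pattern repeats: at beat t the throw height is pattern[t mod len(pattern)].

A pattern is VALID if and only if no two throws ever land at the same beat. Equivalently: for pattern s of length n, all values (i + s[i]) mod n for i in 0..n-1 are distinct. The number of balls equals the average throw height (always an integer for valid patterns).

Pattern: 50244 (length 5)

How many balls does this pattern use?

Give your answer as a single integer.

Answer: 3

Derivation:
Pattern = [5, 0, 2, 4, 4], length n = 5
  position 0: throw height = 5, running sum = 5
  position 1: throw height = 0, running sum = 5
  position 2: throw height = 2, running sum = 7
  position 3: throw height = 4, running sum = 11
  position 4: throw height = 4, running sum = 15
Total sum = 15; balls = sum / n = 15 / 5 = 3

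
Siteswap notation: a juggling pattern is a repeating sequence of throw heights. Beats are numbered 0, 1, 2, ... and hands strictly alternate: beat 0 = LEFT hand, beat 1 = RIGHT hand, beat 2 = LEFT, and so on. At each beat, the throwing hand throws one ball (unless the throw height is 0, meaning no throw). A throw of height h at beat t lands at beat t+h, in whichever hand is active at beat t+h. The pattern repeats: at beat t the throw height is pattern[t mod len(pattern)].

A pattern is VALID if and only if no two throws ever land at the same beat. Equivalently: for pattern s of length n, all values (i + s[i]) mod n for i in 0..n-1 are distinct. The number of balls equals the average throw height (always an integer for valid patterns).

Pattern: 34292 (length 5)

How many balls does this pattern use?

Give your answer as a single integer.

Answer: 4

Derivation:
Pattern = [3, 4, 2, 9, 2], length n = 5
  position 0: throw height = 3, running sum = 3
  position 1: throw height = 4, running sum = 7
  position 2: throw height = 2, running sum = 9
  position 3: throw height = 9, running sum = 18
  position 4: throw height = 2, running sum = 20
Total sum = 20; balls = sum / n = 20 / 5 = 4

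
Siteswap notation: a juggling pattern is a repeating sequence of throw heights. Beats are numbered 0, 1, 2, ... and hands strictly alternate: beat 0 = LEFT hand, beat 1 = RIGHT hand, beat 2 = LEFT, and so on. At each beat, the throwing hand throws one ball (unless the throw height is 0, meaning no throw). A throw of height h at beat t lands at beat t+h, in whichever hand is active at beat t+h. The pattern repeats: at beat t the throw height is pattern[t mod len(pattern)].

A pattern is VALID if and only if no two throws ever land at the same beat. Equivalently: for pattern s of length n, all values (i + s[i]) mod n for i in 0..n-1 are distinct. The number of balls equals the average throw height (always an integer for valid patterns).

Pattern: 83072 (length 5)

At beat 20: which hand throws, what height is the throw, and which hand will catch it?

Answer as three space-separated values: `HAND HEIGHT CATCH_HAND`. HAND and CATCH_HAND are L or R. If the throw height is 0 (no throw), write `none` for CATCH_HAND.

Answer: L 8 L

Derivation:
Beat 20: 20 mod 2 = 0, so hand = L
Throw height = pattern[20 mod 5] = pattern[0] = 8
Lands at beat 20+8=28, 28 mod 2 = 0, so catch hand = L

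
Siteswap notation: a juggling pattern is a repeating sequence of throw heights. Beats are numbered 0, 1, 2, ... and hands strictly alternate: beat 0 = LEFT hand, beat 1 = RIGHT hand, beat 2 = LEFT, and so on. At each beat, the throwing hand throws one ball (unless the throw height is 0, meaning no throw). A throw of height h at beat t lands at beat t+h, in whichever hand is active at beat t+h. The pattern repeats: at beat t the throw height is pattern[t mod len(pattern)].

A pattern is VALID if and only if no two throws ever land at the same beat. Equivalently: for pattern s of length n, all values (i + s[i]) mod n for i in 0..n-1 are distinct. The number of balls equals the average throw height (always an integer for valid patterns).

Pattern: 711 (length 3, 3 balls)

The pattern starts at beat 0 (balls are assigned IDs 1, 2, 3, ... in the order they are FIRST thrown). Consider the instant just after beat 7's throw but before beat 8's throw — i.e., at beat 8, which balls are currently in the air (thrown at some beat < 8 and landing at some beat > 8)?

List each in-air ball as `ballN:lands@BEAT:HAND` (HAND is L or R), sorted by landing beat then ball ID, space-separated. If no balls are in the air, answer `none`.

Beat 0 (L): throw ball1 h=7 -> lands@7:R; in-air after throw: [b1@7:R]
Beat 1 (R): throw ball2 h=1 -> lands@2:L; in-air after throw: [b2@2:L b1@7:R]
Beat 2 (L): throw ball2 h=1 -> lands@3:R; in-air after throw: [b2@3:R b1@7:R]
Beat 3 (R): throw ball2 h=7 -> lands@10:L; in-air after throw: [b1@7:R b2@10:L]
Beat 4 (L): throw ball3 h=1 -> lands@5:R; in-air after throw: [b3@5:R b1@7:R b2@10:L]
Beat 5 (R): throw ball3 h=1 -> lands@6:L; in-air after throw: [b3@6:L b1@7:R b2@10:L]
Beat 6 (L): throw ball3 h=7 -> lands@13:R; in-air after throw: [b1@7:R b2@10:L b3@13:R]
Beat 7 (R): throw ball1 h=1 -> lands@8:L; in-air after throw: [b1@8:L b2@10:L b3@13:R]
Beat 8 (L): throw ball1 h=1 -> lands@9:R; in-air after throw: [b1@9:R b2@10:L b3@13:R]

Answer: ball2:lands@10:L ball3:lands@13:R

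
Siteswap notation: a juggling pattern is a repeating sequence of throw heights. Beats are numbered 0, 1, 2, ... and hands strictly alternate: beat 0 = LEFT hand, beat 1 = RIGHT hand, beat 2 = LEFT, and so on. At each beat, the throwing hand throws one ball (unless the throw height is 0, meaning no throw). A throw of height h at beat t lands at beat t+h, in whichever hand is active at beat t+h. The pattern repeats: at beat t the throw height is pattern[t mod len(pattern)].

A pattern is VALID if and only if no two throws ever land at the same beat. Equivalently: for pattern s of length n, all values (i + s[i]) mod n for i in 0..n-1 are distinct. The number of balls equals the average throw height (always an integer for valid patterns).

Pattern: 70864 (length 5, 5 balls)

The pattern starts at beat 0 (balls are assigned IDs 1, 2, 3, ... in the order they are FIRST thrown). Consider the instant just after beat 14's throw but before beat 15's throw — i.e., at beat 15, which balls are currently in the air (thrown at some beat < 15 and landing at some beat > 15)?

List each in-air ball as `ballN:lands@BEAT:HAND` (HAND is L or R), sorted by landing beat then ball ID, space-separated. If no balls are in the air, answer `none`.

Answer: ball2:lands@17:R ball4:lands@18:L ball3:lands@19:R ball5:lands@20:L

Derivation:
Beat 0 (L): throw ball1 h=7 -> lands@7:R; in-air after throw: [b1@7:R]
Beat 2 (L): throw ball2 h=8 -> lands@10:L; in-air after throw: [b1@7:R b2@10:L]
Beat 3 (R): throw ball3 h=6 -> lands@9:R; in-air after throw: [b1@7:R b3@9:R b2@10:L]
Beat 4 (L): throw ball4 h=4 -> lands@8:L; in-air after throw: [b1@7:R b4@8:L b3@9:R b2@10:L]
Beat 5 (R): throw ball5 h=7 -> lands@12:L; in-air after throw: [b1@7:R b4@8:L b3@9:R b2@10:L b5@12:L]
Beat 7 (R): throw ball1 h=8 -> lands@15:R; in-air after throw: [b4@8:L b3@9:R b2@10:L b5@12:L b1@15:R]
Beat 8 (L): throw ball4 h=6 -> lands@14:L; in-air after throw: [b3@9:R b2@10:L b5@12:L b4@14:L b1@15:R]
Beat 9 (R): throw ball3 h=4 -> lands@13:R; in-air after throw: [b2@10:L b5@12:L b3@13:R b4@14:L b1@15:R]
Beat 10 (L): throw ball2 h=7 -> lands@17:R; in-air after throw: [b5@12:L b3@13:R b4@14:L b1@15:R b2@17:R]
Beat 12 (L): throw ball5 h=8 -> lands@20:L; in-air after throw: [b3@13:R b4@14:L b1@15:R b2@17:R b5@20:L]
Beat 13 (R): throw ball3 h=6 -> lands@19:R; in-air after throw: [b4@14:L b1@15:R b2@17:R b3@19:R b5@20:L]
Beat 14 (L): throw ball4 h=4 -> lands@18:L; in-air after throw: [b1@15:R b2@17:R b4@18:L b3@19:R b5@20:L]
Beat 15 (R): throw ball1 h=7 -> lands@22:L; in-air after throw: [b2@17:R b4@18:L b3@19:R b5@20:L b1@22:L]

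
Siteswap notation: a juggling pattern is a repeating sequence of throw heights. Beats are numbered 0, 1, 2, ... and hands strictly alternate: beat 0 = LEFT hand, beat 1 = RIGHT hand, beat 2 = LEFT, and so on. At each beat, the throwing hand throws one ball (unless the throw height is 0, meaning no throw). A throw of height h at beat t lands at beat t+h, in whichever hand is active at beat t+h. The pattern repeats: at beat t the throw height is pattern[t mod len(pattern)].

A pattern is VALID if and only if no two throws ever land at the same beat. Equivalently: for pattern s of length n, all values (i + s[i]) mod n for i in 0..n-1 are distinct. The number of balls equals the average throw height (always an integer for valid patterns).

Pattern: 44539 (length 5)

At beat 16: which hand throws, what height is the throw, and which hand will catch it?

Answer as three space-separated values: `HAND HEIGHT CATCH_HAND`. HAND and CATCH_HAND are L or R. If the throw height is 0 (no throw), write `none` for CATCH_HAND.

Beat 16: 16 mod 2 = 0, so hand = L
Throw height = pattern[16 mod 5] = pattern[1] = 4
Lands at beat 16+4=20, 20 mod 2 = 0, so catch hand = L

Answer: L 4 L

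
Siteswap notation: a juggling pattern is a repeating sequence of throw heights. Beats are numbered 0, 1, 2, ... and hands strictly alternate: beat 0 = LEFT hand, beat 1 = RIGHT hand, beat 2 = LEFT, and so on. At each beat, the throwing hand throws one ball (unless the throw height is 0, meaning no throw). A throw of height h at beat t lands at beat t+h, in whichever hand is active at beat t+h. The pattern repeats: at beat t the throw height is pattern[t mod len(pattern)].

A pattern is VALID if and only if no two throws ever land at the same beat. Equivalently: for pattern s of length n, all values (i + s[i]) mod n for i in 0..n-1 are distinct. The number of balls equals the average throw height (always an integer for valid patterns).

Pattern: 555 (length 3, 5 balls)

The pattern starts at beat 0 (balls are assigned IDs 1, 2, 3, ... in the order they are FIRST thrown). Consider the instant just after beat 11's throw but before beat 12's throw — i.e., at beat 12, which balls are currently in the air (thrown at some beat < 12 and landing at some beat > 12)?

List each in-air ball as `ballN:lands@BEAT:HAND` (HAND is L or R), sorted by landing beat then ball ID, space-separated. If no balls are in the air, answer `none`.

Answer: ball4:lands@13:R ball5:lands@14:L ball1:lands@15:R ball2:lands@16:L

Derivation:
Beat 0 (L): throw ball1 h=5 -> lands@5:R; in-air after throw: [b1@5:R]
Beat 1 (R): throw ball2 h=5 -> lands@6:L; in-air after throw: [b1@5:R b2@6:L]
Beat 2 (L): throw ball3 h=5 -> lands@7:R; in-air after throw: [b1@5:R b2@6:L b3@7:R]
Beat 3 (R): throw ball4 h=5 -> lands@8:L; in-air after throw: [b1@5:R b2@6:L b3@7:R b4@8:L]
Beat 4 (L): throw ball5 h=5 -> lands@9:R; in-air after throw: [b1@5:R b2@6:L b3@7:R b4@8:L b5@9:R]
Beat 5 (R): throw ball1 h=5 -> lands@10:L; in-air after throw: [b2@6:L b3@7:R b4@8:L b5@9:R b1@10:L]
Beat 6 (L): throw ball2 h=5 -> lands@11:R; in-air after throw: [b3@7:R b4@8:L b5@9:R b1@10:L b2@11:R]
Beat 7 (R): throw ball3 h=5 -> lands@12:L; in-air after throw: [b4@8:L b5@9:R b1@10:L b2@11:R b3@12:L]
Beat 8 (L): throw ball4 h=5 -> lands@13:R; in-air after throw: [b5@9:R b1@10:L b2@11:R b3@12:L b4@13:R]
Beat 9 (R): throw ball5 h=5 -> lands@14:L; in-air after throw: [b1@10:L b2@11:R b3@12:L b4@13:R b5@14:L]
Beat 10 (L): throw ball1 h=5 -> lands@15:R; in-air after throw: [b2@11:R b3@12:L b4@13:R b5@14:L b1@15:R]
Beat 11 (R): throw ball2 h=5 -> lands@16:L; in-air after throw: [b3@12:L b4@13:R b5@14:L b1@15:R b2@16:L]
Beat 12 (L): throw ball3 h=5 -> lands@17:R; in-air after throw: [b4@13:R b5@14:L b1@15:R b2@16:L b3@17:R]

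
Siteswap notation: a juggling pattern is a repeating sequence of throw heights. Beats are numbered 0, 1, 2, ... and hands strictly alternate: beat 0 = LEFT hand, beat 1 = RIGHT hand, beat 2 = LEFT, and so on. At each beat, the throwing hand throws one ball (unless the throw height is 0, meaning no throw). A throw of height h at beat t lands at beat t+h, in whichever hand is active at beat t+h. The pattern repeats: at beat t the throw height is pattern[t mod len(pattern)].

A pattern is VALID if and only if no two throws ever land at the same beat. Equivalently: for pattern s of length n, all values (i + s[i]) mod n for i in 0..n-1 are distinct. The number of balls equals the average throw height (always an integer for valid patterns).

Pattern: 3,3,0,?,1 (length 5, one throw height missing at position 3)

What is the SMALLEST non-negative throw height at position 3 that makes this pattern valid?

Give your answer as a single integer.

i=0: (0 + 3) mod 5 = 3
i=1: (1 + 3) mod 5 = 4
i=2: (2 + 0) mod 5 = 2
i=3: s[i]=? (unknown)
i=4: (4 + 1) mod 5 = 0
Known residues: [0, 2, 3, 4]; need a permutation of 0..4, so missing residue r = 1
Need (3 + s) mod 5 = 1; smallest s = (1 - 3) mod 5 = 3

Answer: 3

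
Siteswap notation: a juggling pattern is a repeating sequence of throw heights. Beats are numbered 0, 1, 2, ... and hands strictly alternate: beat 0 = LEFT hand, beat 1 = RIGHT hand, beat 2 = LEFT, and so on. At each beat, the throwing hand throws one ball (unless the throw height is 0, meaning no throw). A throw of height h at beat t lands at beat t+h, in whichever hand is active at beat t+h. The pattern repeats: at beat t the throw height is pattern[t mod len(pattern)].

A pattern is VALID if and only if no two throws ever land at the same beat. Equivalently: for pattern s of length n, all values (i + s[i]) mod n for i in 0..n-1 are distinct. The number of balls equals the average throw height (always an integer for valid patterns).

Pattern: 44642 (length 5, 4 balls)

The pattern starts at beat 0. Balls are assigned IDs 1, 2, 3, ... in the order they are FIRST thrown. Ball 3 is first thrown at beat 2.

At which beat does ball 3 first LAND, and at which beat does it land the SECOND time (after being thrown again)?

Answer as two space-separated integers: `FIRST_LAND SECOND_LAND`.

Beat 0 (L): throw ball1 h=4 -> lands@4:L; in-air after throw: [b1@4:L]
Beat 1 (R): throw ball2 h=4 -> lands@5:R; in-air after throw: [b1@4:L b2@5:R]
Beat 2 (L): throw ball3 h=6 -> lands@8:L; in-air after throw: [b1@4:L b2@5:R b3@8:L]
Beat 3 (R): throw ball4 h=4 -> lands@7:R; in-air after throw: [b1@4:L b2@5:R b4@7:R b3@8:L]
Beat 4 (L): throw ball1 h=2 -> lands@6:L; in-air after throw: [b2@5:R b1@6:L b4@7:R b3@8:L]
Beat 5 (R): throw ball2 h=4 -> lands@9:R; in-air after throw: [b1@6:L b4@7:R b3@8:L b2@9:R]
Beat 6 (L): throw ball1 h=4 -> lands@10:L; in-air after throw: [b4@7:R b3@8:L b2@9:R b1@10:L]
Beat 7 (R): throw ball4 h=6 -> lands@13:R; in-air after throw: [b3@8:L b2@9:R b1@10:L b4@13:R]
Beat 8 (L): throw ball3 h=4 -> lands@12:L; in-air after throw: [b2@9:R b1@10:L b3@12:L b4@13:R]
Beat 9 (R): throw ball2 h=2 -> lands@11:R; in-air after throw: [b1@10:L b2@11:R b3@12:L b4@13:R]
Beat 10 (L): throw ball1 h=4 -> lands@14:L; in-air after throw: [b2@11:R b3@12:L b4@13:R b1@14:L]
Beat 11 (R): throw ball2 h=4 -> lands@15:R; in-air after throw: [b3@12:L b4@13:R b1@14:L b2@15:R]
Beat 12 (L): throw ball3 h=6 -> lands@18:L; in-air after throw: [b4@13:R b1@14:L b2@15:R b3@18:L]
Ball 3: thrown@2 h=6 -> first land @8; rethrown@8 h=4 -> second land @12

Answer: 8 12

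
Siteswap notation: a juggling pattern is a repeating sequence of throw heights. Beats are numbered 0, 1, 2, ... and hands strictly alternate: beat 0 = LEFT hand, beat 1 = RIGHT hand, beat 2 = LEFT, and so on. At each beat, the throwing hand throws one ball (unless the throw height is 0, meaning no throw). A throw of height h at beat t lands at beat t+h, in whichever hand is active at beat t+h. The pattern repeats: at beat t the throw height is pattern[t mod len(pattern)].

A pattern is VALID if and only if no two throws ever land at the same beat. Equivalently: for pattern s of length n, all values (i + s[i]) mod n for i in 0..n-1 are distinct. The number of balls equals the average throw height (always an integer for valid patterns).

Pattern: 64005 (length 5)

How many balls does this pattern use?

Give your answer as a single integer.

Pattern = [6, 4, 0, 0, 5], length n = 5
  position 0: throw height = 6, running sum = 6
  position 1: throw height = 4, running sum = 10
  position 2: throw height = 0, running sum = 10
  position 3: throw height = 0, running sum = 10
  position 4: throw height = 5, running sum = 15
Total sum = 15; balls = sum / n = 15 / 5 = 3

Answer: 3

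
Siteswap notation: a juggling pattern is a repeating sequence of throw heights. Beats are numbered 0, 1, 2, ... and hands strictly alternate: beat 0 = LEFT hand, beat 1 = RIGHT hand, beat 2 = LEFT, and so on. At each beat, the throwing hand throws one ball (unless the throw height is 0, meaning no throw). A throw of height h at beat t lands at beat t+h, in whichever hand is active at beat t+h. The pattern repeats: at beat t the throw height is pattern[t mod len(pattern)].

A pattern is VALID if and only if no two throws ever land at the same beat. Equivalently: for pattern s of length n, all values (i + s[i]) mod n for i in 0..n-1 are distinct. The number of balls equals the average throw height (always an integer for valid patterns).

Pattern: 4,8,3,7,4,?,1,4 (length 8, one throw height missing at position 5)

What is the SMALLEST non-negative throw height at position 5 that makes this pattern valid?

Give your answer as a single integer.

Answer: 1

Derivation:
i=0: (0 + 4) mod 8 = 4
i=1: (1 + 8) mod 8 = 1
i=2: (2 + 3) mod 8 = 5
i=3: (3 + 7) mod 8 = 2
i=4: (4 + 4) mod 8 = 0
i=5: s[i]=? (unknown)
i=6: (6 + 1) mod 8 = 7
i=7: (7 + 4) mod 8 = 3
Known residues: [0, 1, 2, 3, 4, 5, 7]; need a permutation of 0..7, so missing residue r = 6
Need (5 + s) mod 8 = 6; smallest s = (6 - 5) mod 8 = 1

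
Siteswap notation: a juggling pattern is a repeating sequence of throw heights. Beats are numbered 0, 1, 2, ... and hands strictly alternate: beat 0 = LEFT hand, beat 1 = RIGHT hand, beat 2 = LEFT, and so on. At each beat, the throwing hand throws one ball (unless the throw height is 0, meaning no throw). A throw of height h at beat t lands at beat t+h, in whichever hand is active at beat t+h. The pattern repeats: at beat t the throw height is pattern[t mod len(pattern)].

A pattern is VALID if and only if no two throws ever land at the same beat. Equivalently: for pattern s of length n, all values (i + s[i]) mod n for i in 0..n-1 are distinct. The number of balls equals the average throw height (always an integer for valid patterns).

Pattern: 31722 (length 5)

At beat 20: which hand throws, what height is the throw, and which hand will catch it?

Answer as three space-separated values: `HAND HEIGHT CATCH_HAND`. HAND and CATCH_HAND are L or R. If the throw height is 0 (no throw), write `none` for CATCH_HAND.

Beat 20: 20 mod 2 = 0, so hand = L
Throw height = pattern[20 mod 5] = pattern[0] = 3
Lands at beat 20+3=23, 23 mod 2 = 1, so catch hand = R

Answer: L 3 R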